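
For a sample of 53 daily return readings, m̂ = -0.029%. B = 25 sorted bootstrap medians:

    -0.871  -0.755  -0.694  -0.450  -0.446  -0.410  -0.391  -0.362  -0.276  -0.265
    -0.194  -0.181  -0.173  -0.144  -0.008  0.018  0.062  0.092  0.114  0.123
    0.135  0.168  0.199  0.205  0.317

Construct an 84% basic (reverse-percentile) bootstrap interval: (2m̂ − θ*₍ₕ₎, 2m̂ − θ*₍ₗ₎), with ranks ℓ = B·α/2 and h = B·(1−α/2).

(-0.257, 0.697)

Percentile endpoints at ranks 2 and 23: θ*₍2₎ = -0.755, θ*₍23₎ = 0.199.
Basic interval reflects these around m̂:
  lower = 2 × -0.029 − 0.199 = -0.257
  upper = 2 × -0.029 − -0.755 = 0.697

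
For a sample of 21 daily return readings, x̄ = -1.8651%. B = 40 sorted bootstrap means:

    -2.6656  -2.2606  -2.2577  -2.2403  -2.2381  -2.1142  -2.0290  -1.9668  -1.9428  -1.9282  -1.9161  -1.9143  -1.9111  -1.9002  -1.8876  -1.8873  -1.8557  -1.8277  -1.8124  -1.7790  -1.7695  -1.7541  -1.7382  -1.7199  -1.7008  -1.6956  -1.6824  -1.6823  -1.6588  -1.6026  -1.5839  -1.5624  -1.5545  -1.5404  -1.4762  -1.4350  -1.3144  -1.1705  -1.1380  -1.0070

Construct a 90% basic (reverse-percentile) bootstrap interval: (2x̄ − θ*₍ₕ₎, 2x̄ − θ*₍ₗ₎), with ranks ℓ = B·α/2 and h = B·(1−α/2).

Percentile endpoints at ranks 2 and 38: θ*₍2₎ = -2.2606, θ*₍38₎ = -1.1705.
Basic interval reflects these around x̄:
  lower = 2 × -1.8651 − -1.1705 = -2.5597
  upper = 2 × -1.8651 − -2.2606 = -1.4696

(-2.5597, -1.4696)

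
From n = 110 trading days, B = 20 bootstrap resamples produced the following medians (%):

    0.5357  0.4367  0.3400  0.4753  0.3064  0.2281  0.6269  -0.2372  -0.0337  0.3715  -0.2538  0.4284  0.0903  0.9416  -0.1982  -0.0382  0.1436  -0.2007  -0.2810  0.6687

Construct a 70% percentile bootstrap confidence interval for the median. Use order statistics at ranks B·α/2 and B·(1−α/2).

Sorted replicates: -0.2810, -0.2538, -0.2372, -0.2007, -0.1982, -0.0382, -0.0337, 0.0903, 0.1436, 0.2281, 0.3064, 0.3400, 0.3715, 0.4284, 0.4367, 0.4753, 0.5357, 0.6269, 0.6687, 0.9416
α = 0.30; lower rank = 20 × 0.150 = 3; upper rank = 20 × 0.850 = 17.
The 3rd smallest replicate is -0.2372; the 17th is 0.5357.

(-0.2372, 0.5357)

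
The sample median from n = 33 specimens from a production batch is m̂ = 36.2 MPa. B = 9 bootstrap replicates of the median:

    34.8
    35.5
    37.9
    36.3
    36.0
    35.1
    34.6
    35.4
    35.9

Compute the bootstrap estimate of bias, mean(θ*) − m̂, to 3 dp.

bias = −0.478

mean(θ*) = (34.8 + 35.5 + 37.9 + 36.3 + 36.0 + 35.1 + 34.6 + 35.4 + 35.9) / 9 = 35.7222
bias = 35.7222 − 36.2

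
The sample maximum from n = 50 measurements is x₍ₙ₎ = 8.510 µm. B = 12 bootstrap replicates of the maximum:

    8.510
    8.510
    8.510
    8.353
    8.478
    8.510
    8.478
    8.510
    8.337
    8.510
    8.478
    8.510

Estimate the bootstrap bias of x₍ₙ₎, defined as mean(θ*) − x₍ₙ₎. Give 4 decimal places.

mean(θ*) = (8.510 + 8.510 + 8.510 + 8.353 + 8.478 + 8.510 + 8.478 + 8.510 + 8.337 + 8.510 + 8.478 + 8.510) / 12 = 8.47450
bias = 8.47450 − 8.510

bias = −0.0355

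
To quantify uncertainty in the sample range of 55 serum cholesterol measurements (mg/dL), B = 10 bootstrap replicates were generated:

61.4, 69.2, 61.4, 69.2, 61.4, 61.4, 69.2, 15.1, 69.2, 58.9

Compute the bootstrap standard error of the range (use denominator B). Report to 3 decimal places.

SE* = 15.370

Bootstrap SE is the standard deviation of the 10 replicate ranges.
Mean of replicates: (61.4 + 69.2 + 61.4 + 69.2 + 61.4 + 61.4 + 69.2 + 15.1 + 69.2 + 58.9) / 10 = 596.4000 / 10 = 59.6400
Sum of squared deviations: (+1.7600)² + (+9.5600)² + (+1.7600)² + (+9.5600)² + (+1.7600)² + (+1.7600)² + (+9.5600)² + (−44.5400)² + (+9.5600)² + (−0.7400)² = 2362.3240
Variance = 2362.3240 / 10 = 236.2324
SE* = √236.2324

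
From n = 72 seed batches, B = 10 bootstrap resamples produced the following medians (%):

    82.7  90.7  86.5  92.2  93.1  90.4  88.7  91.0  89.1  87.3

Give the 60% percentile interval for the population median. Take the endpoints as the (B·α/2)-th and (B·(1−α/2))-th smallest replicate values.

Sorted replicates: 82.7, 86.5, 87.3, 88.7, 89.1, 90.4, 90.7, 91.0, 92.2, 93.1
α = 0.40; lower rank = 10 × 0.200 = 2; upper rank = 10 × 0.800 = 8.
The 2nd smallest replicate is 86.5; the 8th is 91.0.

(86.5, 91.0)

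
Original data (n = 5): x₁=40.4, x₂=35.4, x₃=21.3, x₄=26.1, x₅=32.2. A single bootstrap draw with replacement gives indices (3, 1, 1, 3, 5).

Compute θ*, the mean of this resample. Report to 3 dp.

θ* = 31.120

Resample values: 21.3, 40.4, 40.4, 21.3, 32.2.
Mean = (21.3 + 40.4 + 40.4 + 21.3 + 32.2) / 5 = 155.60 / 5 = 31.120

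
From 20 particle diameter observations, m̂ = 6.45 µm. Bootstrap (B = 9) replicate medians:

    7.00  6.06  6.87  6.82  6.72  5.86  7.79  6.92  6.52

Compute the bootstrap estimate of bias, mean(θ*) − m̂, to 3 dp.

mean(θ*) = (7.00 + 6.06 + 6.87 + 6.82 + 6.72 + 5.86 + 7.79 + 6.92 + 6.52) / 9 = 6.7289
bias = 6.7289 − 6.45

bias = +0.279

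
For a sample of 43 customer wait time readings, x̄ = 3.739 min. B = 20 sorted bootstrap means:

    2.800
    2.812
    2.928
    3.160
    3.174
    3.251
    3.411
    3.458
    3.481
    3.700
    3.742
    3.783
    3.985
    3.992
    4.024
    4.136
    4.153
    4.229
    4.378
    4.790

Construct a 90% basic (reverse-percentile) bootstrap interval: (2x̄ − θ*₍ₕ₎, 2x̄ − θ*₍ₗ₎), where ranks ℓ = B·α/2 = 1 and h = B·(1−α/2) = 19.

(3.100, 4.678)

Percentile endpoints at ranks 1 and 19: θ*₍1₎ = 2.800, θ*₍19₎ = 4.378.
Basic interval reflects these around x̄:
  lower = 2 × 3.739 − 4.378 = 3.100
  upper = 2 × 3.739 − 2.800 = 4.678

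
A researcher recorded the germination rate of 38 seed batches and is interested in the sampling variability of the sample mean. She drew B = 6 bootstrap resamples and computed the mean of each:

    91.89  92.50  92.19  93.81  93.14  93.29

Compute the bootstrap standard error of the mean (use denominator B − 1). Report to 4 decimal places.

SE* = 0.7302

Bootstrap SE is the standard deviation of the 6 replicate means.
Mean of replicates: (91.89 + 92.50 + 92.19 + 93.81 + 93.14 + 93.29) / 6 = 556.82000 / 6 = 92.80333
Sum of squared deviations: (−0.91333)² + (−0.30333)² + (−0.61333)² + (+1.00667)² + (+0.33667)² + (+0.48667)² = 2.66593
Variance = 2.66593 / 5 = 0.53319
SE* = √0.53319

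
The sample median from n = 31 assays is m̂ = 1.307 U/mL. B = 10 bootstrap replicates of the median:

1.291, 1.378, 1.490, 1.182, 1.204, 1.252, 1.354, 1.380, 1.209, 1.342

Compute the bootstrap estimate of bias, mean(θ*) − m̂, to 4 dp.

bias = +0.0012

mean(θ*) = (1.291 + 1.378 + 1.490 + 1.182 + 1.204 + 1.252 + 1.354 + 1.380 + 1.209 + 1.342) / 10 = 1.30820
bias = 1.30820 − 1.307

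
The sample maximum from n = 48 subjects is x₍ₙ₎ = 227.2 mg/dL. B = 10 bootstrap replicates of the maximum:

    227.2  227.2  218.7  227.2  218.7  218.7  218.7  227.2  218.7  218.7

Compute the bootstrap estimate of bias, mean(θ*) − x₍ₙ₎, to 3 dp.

bias = −5.100

mean(θ*) = (227.2 + 227.2 + 218.7 + 227.2 + 218.7 + 218.7 + 218.7 + 227.2 + 218.7 + 218.7) / 10 = 222.1000
bias = 222.1000 − 227.2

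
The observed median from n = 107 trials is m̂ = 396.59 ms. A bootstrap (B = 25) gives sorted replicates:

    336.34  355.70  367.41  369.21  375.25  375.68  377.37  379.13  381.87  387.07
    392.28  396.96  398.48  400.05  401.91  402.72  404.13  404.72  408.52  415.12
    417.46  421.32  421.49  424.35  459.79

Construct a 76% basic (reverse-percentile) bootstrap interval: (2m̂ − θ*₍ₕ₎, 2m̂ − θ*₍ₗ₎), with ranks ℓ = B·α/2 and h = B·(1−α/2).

(371.86, 425.77)

Percentile endpoints at ranks 3 and 22: θ*₍3₎ = 367.41, θ*₍22₎ = 421.32.
Basic interval reflects these around m̂:
  lower = 2 × 396.59 − 421.32 = 371.86
  upper = 2 × 396.59 − 367.41 = 425.77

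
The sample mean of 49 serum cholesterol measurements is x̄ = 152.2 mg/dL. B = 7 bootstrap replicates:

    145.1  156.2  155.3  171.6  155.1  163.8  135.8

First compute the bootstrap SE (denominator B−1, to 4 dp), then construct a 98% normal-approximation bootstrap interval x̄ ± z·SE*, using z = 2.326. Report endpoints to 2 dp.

(125.00, 179.40)

Mean of replicates = 154.7000; sum of squared deviations = 820.5600; SE* = √(820.5600/6) = 11.6944
Margin = 2.326 × 11.6944 = 27.201
Interval: 152.2 ± 27.201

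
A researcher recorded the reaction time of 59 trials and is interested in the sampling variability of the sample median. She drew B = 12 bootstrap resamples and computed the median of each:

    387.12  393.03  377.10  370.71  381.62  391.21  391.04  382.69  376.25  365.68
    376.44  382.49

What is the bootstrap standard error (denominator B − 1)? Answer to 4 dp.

Bootstrap SE is the standard deviation of the 12 replicate medians.
Mean of replicates: (387.12 + 393.03 + 377.10 + 370.71 + 381.62 + 391.21 + 391.04 + 382.69 + 376.25 + 365.68 + 376.44 + 382.49) / 12 = 4575.38000 / 12 = 381.28167
Sum of squared deviations: (+5.83833)² + (+11.74833)² + (−4.18167)² + (−10.57167)² + (+0.33833)² + (+9.92833)² + (+9.75833)² + (+1.40833)² + (−5.03167)² + (−15.60167)² + (−4.84167)² + (+1.20833)² = 790.88217
Variance = 790.88217 / 11 = 71.89838
SE* = √71.89838

SE* = 8.4793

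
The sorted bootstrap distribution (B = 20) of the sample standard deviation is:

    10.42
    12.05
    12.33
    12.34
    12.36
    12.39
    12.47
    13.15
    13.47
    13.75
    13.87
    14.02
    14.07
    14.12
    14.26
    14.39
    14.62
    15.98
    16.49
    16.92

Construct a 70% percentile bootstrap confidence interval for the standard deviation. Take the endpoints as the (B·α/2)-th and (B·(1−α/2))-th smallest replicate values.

(12.33, 14.62)

α = 0.30; lower rank = 20 × 0.150 = 3; upper rank = 20 × 0.850 = 17.
The 3rd smallest replicate is 12.33; the 17th is 14.62.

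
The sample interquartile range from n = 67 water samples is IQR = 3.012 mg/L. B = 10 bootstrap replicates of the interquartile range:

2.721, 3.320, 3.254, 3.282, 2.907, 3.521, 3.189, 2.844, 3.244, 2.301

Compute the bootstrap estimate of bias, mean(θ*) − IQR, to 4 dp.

bias = +0.0463

mean(θ*) = (2.721 + 3.320 + 3.254 + 3.282 + 2.907 + 3.521 + 3.189 + 2.844 + 3.244 + 2.301) / 10 = 3.05830
bias = 3.05830 − 3.012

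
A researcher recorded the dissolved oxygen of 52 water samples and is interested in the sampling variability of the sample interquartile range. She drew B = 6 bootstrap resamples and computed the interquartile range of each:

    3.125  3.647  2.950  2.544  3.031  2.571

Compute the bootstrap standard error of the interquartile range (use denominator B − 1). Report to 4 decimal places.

SE* = 0.4066

Bootstrap SE is the standard deviation of the 6 replicate interquartile ranges.
Mean of replicates: (3.125 + 3.647 + 2.950 + 2.544 + 3.031 + 2.571) / 6 = 17.86800 / 6 = 2.97800
Sum of squared deviations: (+0.14700)² + (+0.66900)² + (−0.02800)² + (−0.43400)² + (+0.05300)² + (−0.40700)² = 0.82677
Variance = 0.82677 / 5 = 0.16535
SE* = √0.16535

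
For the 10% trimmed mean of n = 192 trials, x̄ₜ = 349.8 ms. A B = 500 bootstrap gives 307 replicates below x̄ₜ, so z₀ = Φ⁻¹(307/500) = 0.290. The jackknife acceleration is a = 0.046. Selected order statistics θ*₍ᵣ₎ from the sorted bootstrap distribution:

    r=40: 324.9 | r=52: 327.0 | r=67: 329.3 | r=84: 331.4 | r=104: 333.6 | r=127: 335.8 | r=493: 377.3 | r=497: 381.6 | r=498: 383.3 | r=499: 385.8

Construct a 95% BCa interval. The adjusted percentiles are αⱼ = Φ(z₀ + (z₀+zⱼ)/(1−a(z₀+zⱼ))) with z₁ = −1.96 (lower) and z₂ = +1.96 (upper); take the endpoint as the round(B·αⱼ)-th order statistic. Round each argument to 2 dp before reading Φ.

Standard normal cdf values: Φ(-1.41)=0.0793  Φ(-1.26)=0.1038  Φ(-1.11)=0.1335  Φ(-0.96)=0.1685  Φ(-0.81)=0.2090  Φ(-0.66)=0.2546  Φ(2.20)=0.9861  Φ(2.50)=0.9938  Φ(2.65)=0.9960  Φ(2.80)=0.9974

Lower: z₀ + z₁ = 0.290 + (-1.960) = -1.670; 1 − a(z₀+z₁) = 1 − (0.046)(-1.670) = 1.0768; argument = 0.290 + (-1.670)/1.0768 = -1.2609 → -1.26.
α₁ = Φ(-1.26) = 0.1038; rank = round(500 × 0.1038) = 52; θ*₍52₎ = 327.0.
Upper: z₀ + z₂ = 2.250; 1 − a(z₀+z₂) = 0.8965; argument = 2.7998 → 2.80; α₂ = 0.9974; rank = 499; θ*₍499₎ = 385.8.

(327.0, 385.8)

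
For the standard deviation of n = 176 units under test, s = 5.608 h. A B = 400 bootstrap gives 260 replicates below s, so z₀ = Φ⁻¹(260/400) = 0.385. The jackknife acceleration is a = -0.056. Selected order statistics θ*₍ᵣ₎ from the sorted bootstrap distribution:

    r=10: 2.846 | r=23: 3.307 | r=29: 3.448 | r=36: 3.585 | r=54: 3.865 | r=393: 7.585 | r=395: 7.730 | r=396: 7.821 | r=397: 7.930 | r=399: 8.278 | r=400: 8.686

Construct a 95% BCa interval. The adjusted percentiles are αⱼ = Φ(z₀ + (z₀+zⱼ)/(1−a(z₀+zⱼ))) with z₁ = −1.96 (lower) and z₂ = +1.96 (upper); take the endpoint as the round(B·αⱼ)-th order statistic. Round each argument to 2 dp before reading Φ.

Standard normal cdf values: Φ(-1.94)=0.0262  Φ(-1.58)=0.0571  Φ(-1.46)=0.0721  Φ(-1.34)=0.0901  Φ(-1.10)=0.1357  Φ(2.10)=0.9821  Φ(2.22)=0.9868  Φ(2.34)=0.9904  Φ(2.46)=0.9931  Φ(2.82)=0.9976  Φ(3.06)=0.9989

Lower: z₀ + z₁ = 0.385 + (-1.960) = -1.575; 1 − a(z₀+z₁) = 1 − (-0.056)(-1.575) = 0.9118; argument = 0.385 + (-1.575)/0.9118 = -1.3424 → -1.34.
α₁ = Φ(-1.34) = 0.0901; rank = round(400 × 0.0901) = 36; θ*₍36₎ = 3.585.
Upper: z₀ + z₂ = 2.345; 1 − a(z₀+z₂) = 1.1313; argument = 2.4578 → 2.46; α₂ = 0.9931; rank = 397; θ*₍397₎ = 7.930.

(3.585, 7.930)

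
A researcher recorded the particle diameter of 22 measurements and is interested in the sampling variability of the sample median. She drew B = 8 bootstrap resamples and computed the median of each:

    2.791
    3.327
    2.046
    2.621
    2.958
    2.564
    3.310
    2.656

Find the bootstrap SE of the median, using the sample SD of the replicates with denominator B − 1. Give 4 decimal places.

SE* = 0.4205

Bootstrap SE is the standard deviation of the 8 replicate medians.
Mean of replicates: (2.791 + 3.327 + 2.046 + 2.621 + 2.958 + 2.564 + 3.310 + 2.656) / 8 = 22.27300 / 8 = 2.78412
Sum of squared deviations: (+0.00687)² + (+0.54287)² + (−0.73813)² + (−0.16312)² + (+0.17388)² + (−0.22012)² + (+0.52588)² + (−0.12812)² = 1.23785
Variance = 1.23785 / 7 = 0.17684
SE* = √0.17684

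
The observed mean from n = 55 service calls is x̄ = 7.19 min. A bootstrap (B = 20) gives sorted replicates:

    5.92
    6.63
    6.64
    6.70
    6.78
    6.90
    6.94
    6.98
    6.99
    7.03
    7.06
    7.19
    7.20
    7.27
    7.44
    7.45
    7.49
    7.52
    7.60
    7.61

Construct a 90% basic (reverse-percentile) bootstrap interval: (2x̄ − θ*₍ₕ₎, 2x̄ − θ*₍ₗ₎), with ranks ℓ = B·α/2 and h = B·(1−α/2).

(6.78, 8.46)

Percentile endpoints at ranks 1 and 19: θ*₍1₎ = 5.92, θ*₍19₎ = 7.60.
Basic interval reflects these around x̄:
  lower = 2 × 7.19 − 7.60 = 6.78
  upper = 2 × 7.19 − 5.92 = 8.46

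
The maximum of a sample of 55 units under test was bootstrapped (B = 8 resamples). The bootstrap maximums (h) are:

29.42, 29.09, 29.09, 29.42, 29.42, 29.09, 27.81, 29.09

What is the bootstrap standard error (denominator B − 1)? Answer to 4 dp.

Bootstrap SE is the standard deviation of the 8 replicate maximums.
Mean of replicates: (29.42 + 29.09 + 29.09 + 29.42 + 29.42 + 29.09 + 27.81 + 29.09) / 8 = 232.43000 / 8 = 29.05375
Sum of squared deviations: (+0.36625)² + (+0.03625)² + (+0.03625)² + (+0.36625)² + (+0.36625)² + (+0.03625)² + (−1.24375)² + (+0.03625)² = 1.95459
Variance = 1.95459 / 7 = 0.27923
SE* = √0.27923

SE* = 0.5284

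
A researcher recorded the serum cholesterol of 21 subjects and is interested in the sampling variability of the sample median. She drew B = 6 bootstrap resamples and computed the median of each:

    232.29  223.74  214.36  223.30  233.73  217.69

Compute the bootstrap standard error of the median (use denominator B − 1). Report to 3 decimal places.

Bootstrap SE is the standard deviation of the 6 replicate medians.
Mean of replicates: (232.29 + 223.74 + 214.36 + 223.30 + 233.73 + 217.69) / 6 = 1345.1100 / 6 = 224.1850
Sum of squared deviations: (+8.1050)² + (−0.4450)² + (−9.8250)² + (−0.8850)² + (+9.5450)² + (−6.4950)² = 296.4949
Variance = 296.4949 / 5 = 59.2990
SE* = √59.2990

SE* = 7.701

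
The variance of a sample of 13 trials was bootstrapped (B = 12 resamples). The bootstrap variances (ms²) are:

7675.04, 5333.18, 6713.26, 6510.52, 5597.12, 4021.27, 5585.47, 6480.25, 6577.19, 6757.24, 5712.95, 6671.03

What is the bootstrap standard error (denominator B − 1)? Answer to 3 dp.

SE* = 939.852

Bootstrap SE is the standard deviation of the 12 replicate variances.
Mean of replicates: (7675.04 + 5333.18 + 6713.26 + 6510.52 + 5597.12 + 4021.27 + 5585.47 + 6480.25 + 6577.19 + 6757.24 + 5712.95 + 6671.03) / 12 = 73634.5200 / 12 = 6136.2100
Sum of squared deviations: (+1538.8300)² + (−803.0300)² + (+577.0500)² + (+374.3100)² + (−539.0900)² + (−2114.9400)² + (−550.7400)² + (+344.0400)² + (+440.9800)² + (+621.0300)² + (−423.2600)² + (+534.8200)² = 9716540.0106
Variance = 9716540.0106 / 11 = 883321.8191
SE* = √883321.8191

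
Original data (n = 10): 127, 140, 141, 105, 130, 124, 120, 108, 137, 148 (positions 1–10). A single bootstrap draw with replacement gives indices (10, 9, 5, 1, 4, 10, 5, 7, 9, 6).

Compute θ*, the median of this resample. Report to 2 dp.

Resample values: 148, 137, 130, 127, 105, 148, 130, 120, 137, 124.
Sorted: 105, 120, 124, 127, 130, 130, 137, 137, 148, 148
Median = average of the two middle values = 130.00

θ* = 130.00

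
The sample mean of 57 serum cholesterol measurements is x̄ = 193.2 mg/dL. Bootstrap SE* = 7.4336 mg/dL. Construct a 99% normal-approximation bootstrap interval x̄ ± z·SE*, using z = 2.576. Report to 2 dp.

Margin = 2.576 × 7.4336 = 19.149
Interval: 193.2 ± 19.149

(174.05, 212.35)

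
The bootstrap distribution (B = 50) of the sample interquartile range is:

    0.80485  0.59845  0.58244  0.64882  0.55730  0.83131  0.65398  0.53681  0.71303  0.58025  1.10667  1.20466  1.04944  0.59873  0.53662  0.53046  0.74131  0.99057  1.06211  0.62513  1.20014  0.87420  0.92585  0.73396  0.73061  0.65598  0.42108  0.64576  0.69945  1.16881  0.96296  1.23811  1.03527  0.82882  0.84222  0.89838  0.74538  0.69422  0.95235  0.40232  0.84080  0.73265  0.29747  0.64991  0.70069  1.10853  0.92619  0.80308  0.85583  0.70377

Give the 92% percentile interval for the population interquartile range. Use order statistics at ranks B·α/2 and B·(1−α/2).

(0.40232, 1.20014)

Sorted replicates: 0.29747, 0.40232, 0.42108, 0.53046, 0.53662, 0.53681, 0.55730, 0.58025, 0.58244, 0.59845, 0.59873, 0.62513, 0.64576, 0.64882, 0.64991, 0.65398, 0.65598, 0.69422, 0.69945, 0.70069, 0.70377, 0.71303, 0.73061, 0.73265, 0.73396, 0.74131, 0.74538, 0.80308, 0.80485, 0.82882, 0.83131, 0.84080, 0.84222, 0.85583, 0.87420, 0.89838, 0.92585, 0.92619, 0.95235, 0.96296, 0.99057, 1.03527, 1.04944, 1.06211, 1.10667, 1.10853, 1.16881, 1.20014, 1.20466, 1.23811
α = 0.08; lower rank = 50 × 0.040 = 2; upper rank = 50 × 0.960 = 48.
The 2nd smallest replicate is 0.40232; the 48th is 1.20014.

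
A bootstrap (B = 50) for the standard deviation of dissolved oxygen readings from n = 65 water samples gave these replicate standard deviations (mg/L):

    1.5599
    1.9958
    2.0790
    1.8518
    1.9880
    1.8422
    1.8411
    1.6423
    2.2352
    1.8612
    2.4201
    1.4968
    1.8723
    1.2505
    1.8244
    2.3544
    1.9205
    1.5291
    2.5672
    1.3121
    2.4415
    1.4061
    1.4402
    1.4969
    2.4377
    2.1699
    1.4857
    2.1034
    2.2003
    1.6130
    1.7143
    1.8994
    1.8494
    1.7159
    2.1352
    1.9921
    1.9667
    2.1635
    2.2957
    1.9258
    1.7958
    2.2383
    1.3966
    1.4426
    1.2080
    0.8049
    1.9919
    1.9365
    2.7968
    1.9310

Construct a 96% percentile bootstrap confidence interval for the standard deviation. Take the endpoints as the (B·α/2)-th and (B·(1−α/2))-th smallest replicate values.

Sorted replicates: 0.8049, 1.2080, 1.2505, 1.3121, 1.3966, 1.4061, 1.4402, 1.4426, 1.4857, 1.4968, 1.4969, 1.5291, 1.5599, 1.6130, 1.6423, 1.7143, 1.7159, 1.7958, 1.8244, 1.8411, 1.8422, 1.8494, 1.8518, 1.8612, 1.8723, 1.8994, 1.9205, 1.9258, 1.9310, 1.9365, 1.9667, 1.9880, 1.9919, 1.9921, 1.9958, 2.0790, 2.1034, 2.1352, 2.1635, 2.1699, 2.2003, 2.2352, 2.2383, 2.2957, 2.3544, 2.4201, 2.4377, 2.4415, 2.5672, 2.7968
α = 0.04; lower rank = 50 × 0.020 = 1; upper rank = 50 × 0.980 = 49.
The 1st smallest replicate is 0.8049; the 49th is 2.5672.

(0.8049, 2.5672)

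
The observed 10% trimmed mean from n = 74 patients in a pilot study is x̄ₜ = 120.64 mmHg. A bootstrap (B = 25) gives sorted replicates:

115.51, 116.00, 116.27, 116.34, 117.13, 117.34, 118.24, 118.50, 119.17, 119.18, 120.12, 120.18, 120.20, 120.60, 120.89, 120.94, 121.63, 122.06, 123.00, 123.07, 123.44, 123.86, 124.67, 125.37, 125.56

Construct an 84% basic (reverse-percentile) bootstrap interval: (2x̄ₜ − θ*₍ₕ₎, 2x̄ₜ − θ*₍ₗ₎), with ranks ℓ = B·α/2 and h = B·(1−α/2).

(116.61, 125.28)

Percentile endpoints at ranks 2 and 23: θ*₍2₎ = 116.00, θ*₍23₎ = 124.67.
Basic interval reflects these around x̄ₜ:
  lower = 2 × 120.64 − 124.67 = 116.61
  upper = 2 × 120.64 − 116.00 = 125.28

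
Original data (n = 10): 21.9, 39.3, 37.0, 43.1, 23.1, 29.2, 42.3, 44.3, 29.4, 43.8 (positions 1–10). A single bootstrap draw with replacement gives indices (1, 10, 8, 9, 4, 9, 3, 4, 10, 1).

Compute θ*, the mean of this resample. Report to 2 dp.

θ* = 35.77

Resample values: 21.9, 43.8, 44.3, 29.4, 43.1, 29.4, 37.0, 43.1, 43.8, 21.9.
Mean = (21.9 + 43.8 + 44.3 + 29.4 + 43.1 + 29.4 + 37.0 + 43.1 + 43.8 + 21.9) / 10 = 357.70 / 10 = 35.77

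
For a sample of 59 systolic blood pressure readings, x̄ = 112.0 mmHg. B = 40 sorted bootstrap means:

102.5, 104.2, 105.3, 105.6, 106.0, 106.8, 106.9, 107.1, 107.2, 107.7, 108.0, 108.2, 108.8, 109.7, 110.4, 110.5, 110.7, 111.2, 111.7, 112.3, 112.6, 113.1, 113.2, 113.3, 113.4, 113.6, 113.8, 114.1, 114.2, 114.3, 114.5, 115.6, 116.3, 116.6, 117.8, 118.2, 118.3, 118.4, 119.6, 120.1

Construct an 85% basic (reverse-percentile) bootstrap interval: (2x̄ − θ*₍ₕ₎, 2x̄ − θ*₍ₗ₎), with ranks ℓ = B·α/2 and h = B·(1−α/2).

Percentile endpoints at ranks 3 and 37: θ*₍3₎ = 105.3, θ*₍37₎ = 118.3.
Basic interval reflects these around x̄:
  lower = 2 × 112.0 − 118.3 = 105.7
  upper = 2 × 112.0 − 105.3 = 118.7

(105.7, 118.7)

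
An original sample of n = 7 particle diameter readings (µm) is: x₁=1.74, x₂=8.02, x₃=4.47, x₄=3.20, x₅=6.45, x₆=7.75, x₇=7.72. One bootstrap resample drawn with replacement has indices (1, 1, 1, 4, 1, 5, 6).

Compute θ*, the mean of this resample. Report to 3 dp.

θ* = 3.480

Resample values: 1.74, 1.74, 1.74, 3.20, 1.74, 6.45, 7.75.
Mean = (1.74 + 1.74 + 1.74 + 3.20 + 1.74 + 6.45 + 7.75) / 7 = 24.360 / 7 = 3.480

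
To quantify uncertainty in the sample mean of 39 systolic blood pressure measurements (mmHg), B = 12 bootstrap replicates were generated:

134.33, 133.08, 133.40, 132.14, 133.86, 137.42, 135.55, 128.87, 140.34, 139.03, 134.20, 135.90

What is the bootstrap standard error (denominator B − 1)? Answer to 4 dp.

SE* = 3.1016

Bootstrap SE is the standard deviation of the 12 replicate means.
Mean of replicates: (134.33 + 133.08 + 133.40 + 132.14 + 133.86 + 137.42 + 135.55 + 128.87 + 140.34 + 139.03 + 134.20 + 135.90) / 12 = 1618.12000 / 12 = 134.84333
Sum of squared deviations: (−0.51333)² + (−1.76333)² + (−1.44333)² + (−2.70333)² + (−0.98333)² + (+2.57667)² + (+0.70667)² + (−5.97333)² + (+5.49667)² + (+4.18667)² + (−0.64333)² + (+1.05667)² = 105.82227
Variance = 105.82227 / 11 = 9.62021
SE* = √9.62021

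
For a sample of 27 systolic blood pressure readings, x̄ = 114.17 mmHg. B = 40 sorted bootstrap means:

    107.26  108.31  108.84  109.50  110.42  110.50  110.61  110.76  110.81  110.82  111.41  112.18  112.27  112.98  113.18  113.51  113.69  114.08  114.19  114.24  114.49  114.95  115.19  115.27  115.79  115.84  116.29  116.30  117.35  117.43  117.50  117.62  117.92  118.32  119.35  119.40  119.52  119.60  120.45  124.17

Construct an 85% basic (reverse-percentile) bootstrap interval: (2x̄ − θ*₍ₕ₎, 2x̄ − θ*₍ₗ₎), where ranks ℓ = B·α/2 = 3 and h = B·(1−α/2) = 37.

(108.82, 119.50)

Percentile endpoints at ranks 3 and 37: θ*₍3₎ = 108.84, θ*₍37₎ = 119.52.
Basic interval reflects these around x̄:
  lower = 2 × 114.17 − 119.52 = 108.82
  upper = 2 × 114.17 − 108.84 = 119.50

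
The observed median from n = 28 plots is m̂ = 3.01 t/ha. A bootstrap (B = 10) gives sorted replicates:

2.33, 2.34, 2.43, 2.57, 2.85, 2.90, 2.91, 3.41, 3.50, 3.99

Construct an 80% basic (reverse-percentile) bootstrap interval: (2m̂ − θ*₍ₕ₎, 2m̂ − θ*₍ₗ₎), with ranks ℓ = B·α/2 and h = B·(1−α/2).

Percentile endpoints at ranks 1 and 9: θ*₍1₎ = 2.33, θ*₍9₎ = 3.50.
Basic interval reflects these around m̂:
  lower = 2 × 3.01 − 3.50 = 2.52
  upper = 2 × 3.01 − 2.33 = 3.69

(2.52, 3.69)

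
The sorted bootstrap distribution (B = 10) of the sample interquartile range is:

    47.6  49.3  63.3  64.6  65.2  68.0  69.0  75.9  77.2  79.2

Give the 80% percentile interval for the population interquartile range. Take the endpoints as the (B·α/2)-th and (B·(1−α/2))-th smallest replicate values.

α = 0.20; lower rank = 10 × 0.100 = 1; upper rank = 10 × 0.900 = 9.
The 1st smallest replicate is 47.6; the 9th is 77.2.

(47.6, 77.2)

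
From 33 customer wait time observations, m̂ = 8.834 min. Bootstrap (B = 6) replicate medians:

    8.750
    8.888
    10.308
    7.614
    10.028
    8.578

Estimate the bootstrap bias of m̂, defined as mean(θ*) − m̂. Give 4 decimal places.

bias = +0.1937

mean(θ*) = (8.750 + 8.888 + 10.308 + 7.614 + 10.028 + 8.578) / 6 = 9.02767
bias = 9.02767 − 8.834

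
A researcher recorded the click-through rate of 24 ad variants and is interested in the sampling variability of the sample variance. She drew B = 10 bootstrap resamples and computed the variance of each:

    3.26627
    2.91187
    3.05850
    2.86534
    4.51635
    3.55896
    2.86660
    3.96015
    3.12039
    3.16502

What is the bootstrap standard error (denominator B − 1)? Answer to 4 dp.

Bootstrap SE is the standard deviation of the 10 replicate variances.
Mean of replicates: (3.26627 + 2.91187 + 3.05850 + 2.86534 + 4.51635 + 3.55896 + 2.86660 + 3.96015 + 3.12039 + 3.16502) / 10 = 33.289450 / 10 = 3.328945
Sum of squared deviations: (−0.062675)² + (−0.417075)² + (−0.270445)² + (−0.463605)² + (+1.187405)² + (+0.230015)² + (−0.462345)² + (+0.631205)² + (−0.208555)² + (−0.163925)² = 2.611337
Variance = 2.611337 / 9 = 0.290149
SE* = √0.290149

SE* = 0.5387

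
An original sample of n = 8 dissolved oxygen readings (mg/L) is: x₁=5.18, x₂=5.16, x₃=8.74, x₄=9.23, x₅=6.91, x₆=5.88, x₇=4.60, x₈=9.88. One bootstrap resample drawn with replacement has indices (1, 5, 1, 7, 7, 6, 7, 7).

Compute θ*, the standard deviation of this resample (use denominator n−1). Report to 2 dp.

Resample values: 5.18, 6.91, 5.18, 4.60, 4.60, 5.88, 4.60, 4.60.
Mean = 5.1937; sum of squared deviations = 4.8270
s² = 4.8270 / 7 = 0.6896
s = √0.6896 = 0.83

θ* = 0.83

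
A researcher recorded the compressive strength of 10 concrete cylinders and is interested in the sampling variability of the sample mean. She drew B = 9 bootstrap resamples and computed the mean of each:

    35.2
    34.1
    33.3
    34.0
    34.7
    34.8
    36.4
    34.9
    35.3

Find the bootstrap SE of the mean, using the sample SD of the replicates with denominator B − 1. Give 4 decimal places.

Bootstrap SE is the standard deviation of the 9 replicate means.
Mean of replicates: (35.2 + 34.1 + 33.3 + 34.0 + 34.7 + 34.8 + 36.4 + 34.9 + 35.3) / 9 = 312.70000 / 9 = 34.74444
Sum of squared deviations: (+0.45556)² + (−0.64444)² + (−1.44444)² + (−0.74444)² + (−0.04444)² + (+0.05556)² + (+1.65556)² + (+0.15556)² + (+0.55556)² = 6.34222
Variance = 6.34222 / 8 = 0.79278
SE* = √0.79278

SE* = 0.8904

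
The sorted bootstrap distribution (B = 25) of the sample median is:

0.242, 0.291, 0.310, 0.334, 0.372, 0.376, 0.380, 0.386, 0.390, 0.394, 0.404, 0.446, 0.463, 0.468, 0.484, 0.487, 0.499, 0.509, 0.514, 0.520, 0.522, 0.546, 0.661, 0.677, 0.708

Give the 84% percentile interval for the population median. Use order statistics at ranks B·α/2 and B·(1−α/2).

(0.291, 0.661)

α = 0.16; lower rank = 25 × 0.080 = 2; upper rank = 25 × 0.920 = 23.
The 2nd smallest replicate is 0.291; the 23rd is 0.661.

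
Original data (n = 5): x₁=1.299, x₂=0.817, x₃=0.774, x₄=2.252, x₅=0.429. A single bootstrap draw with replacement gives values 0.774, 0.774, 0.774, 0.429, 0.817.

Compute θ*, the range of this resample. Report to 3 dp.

Range = 0.817 − 0.429 = 0.388

θ* = 0.388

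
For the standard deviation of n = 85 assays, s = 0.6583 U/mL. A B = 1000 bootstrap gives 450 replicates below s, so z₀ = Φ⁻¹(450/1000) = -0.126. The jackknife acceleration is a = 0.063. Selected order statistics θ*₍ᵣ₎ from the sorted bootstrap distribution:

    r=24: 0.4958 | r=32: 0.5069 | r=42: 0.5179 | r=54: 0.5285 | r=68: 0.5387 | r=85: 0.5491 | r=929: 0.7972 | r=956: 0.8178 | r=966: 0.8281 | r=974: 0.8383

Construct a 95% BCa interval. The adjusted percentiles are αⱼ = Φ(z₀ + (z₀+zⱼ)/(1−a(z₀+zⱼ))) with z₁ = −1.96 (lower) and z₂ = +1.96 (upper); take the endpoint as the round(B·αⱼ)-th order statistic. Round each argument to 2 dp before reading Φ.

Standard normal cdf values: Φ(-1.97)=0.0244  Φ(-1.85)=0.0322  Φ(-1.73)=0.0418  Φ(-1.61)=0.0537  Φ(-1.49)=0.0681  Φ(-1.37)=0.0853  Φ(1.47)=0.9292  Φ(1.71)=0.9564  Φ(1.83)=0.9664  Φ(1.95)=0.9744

(0.4958, 0.8383)

Lower: z₀ + z₁ = -0.126 + (-1.960) = -2.086; 1 − a(z₀+z₁) = 1 − (0.063)(-2.086) = 1.1314; argument = -0.126 + (-2.086)/1.1314 = -1.9697 → -1.97.
α₁ = Φ(-1.97) = 0.0244; rank = round(1000 × 0.0244) = 24; θ*₍24₎ = 0.4958.
Upper: z₀ + z₂ = 1.834; 1 − a(z₀+z₂) = 0.8845; argument = 1.9476 → 1.95; α₂ = 0.9744; rank = 974; θ*₍974₎ = 0.8383.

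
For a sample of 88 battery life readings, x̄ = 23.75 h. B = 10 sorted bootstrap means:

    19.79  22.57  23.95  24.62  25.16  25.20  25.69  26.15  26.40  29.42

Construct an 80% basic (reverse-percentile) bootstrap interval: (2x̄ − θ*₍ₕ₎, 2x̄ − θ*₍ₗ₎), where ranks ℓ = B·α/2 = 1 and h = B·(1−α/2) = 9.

(21.10, 27.71)

Percentile endpoints at ranks 1 and 9: θ*₍1₎ = 19.79, θ*₍9₎ = 26.40.
Basic interval reflects these around x̄:
  lower = 2 × 23.75 − 26.40 = 21.10
  upper = 2 × 23.75 − 19.79 = 27.71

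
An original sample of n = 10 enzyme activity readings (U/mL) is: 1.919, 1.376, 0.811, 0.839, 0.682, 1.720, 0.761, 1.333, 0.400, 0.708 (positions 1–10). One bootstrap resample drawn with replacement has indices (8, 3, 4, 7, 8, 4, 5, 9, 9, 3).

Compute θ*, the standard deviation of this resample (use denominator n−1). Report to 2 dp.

θ* = 0.32

Resample values: 1.333, 0.811, 0.839, 0.761, 1.333, 0.839, 0.682, 0.400, 0.400, 0.811.
Mean = 0.8209; sum of squared deviations = 0.9025
s² = 0.9025 / 9 = 0.1003
s = √0.1003 = 0.32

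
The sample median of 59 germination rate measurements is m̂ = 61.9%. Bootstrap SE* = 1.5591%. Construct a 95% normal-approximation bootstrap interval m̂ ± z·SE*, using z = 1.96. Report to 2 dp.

(58.84, 64.96)

Margin = 1.96 × 1.5591 = 3.056
Interval: 61.9 ± 3.056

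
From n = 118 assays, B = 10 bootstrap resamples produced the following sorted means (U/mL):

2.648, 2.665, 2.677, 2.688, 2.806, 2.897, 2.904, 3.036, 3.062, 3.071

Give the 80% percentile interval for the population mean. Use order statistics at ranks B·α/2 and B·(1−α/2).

α = 0.20; lower rank = 10 × 0.100 = 1; upper rank = 10 × 0.900 = 9.
The 1st smallest replicate is 2.648; the 9th is 3.062.

(2.648, 3.062)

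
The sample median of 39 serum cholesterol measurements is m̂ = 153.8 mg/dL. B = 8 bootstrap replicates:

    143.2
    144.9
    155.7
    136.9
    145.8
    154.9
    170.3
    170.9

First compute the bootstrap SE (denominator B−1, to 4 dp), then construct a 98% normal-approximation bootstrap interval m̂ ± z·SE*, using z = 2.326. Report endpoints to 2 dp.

Mean of replicates = 152.8250; sum of squared deviations = 1103.0550; SE* = √(1103.0550/7) = 12.5531
Margin = 2.326 × 12.5531 = 29.199
Interval: 153.8 ± 29.199

(124.60, 183.00)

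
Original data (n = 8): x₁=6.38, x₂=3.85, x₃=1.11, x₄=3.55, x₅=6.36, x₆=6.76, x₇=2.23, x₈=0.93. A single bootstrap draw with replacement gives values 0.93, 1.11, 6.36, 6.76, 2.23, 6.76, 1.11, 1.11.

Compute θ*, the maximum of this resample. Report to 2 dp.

θ* = 6.76

Maximum = 6.76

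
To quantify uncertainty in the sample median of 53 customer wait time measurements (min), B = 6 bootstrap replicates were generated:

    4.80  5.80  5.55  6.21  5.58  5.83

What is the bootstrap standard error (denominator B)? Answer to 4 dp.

Bootstrap SE is the standard deviation of the 6 replicate medians.
Mean of replicates: (4.80 + 5.80 + 5.55 + 6.21 + 5.58 + 5.83) / 6 = 33.77000 / 6 = 5.62833
Sum of squared deviations: (−0.82833)² + (+0.17167)² + (−0.07833)² + (+0.58167)² + (−0.04833)² + (+0.20167)² = 1.10308
Variance = 1.10308 / 6 = 0.18385
SE* = √0.18385

SE* = 0.4288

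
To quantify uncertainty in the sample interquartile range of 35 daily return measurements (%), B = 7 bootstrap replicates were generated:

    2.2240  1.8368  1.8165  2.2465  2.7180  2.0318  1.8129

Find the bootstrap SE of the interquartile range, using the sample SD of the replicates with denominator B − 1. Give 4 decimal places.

Bootstrap SE is the standard deviation of the 7 replicate interquartile ranges.
Mean of replicates: (2.2240 + 1.8368 + 1.8165 + 2.2465 + 2.7180 + 2.0318 + 1.8129) / 7 = 14.68650 / 7 = 2.09807
Sum of squared deviations: (+0.12593)² + (−0.26127)² + (−0.28157)² + (+0.14843)² + (+0.61993)² + (−0.06627)² + (−0.28517)² = 0.65546
Variance = 0.65546 / 6 = 0.10924
SE* = √0.10924

SE* = 0.3305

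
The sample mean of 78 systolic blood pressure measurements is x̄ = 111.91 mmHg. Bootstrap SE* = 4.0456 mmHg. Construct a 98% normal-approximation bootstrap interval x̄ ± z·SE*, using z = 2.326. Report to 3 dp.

(102.500, 121.320)

Margin = 2.326 × 4.0456 = 9.4101
Interval: 111.91 ± 9.4101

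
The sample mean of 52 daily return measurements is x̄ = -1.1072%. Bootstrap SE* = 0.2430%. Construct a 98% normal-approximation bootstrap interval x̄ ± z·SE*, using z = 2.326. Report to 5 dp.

(-1.67242, -0.54198)

Margin = 2.326 × 0.2430 = 0.565218
Interval: -1.1072 ± 0.565218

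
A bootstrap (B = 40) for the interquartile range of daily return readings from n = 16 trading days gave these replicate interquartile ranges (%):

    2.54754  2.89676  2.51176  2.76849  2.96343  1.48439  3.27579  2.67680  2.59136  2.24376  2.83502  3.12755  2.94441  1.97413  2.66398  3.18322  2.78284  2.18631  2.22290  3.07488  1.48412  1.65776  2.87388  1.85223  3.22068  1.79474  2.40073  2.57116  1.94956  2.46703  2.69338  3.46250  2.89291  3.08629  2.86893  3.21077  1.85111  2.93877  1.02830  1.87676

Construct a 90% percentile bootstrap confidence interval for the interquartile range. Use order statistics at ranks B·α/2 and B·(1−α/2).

Sorted replicates: 1.02830, 1.48412, 1.48439, 1.65776, 1.79474, 1.85111, 1.85223, 1.87676, 1.94956, 1.97413, 2.18631, 2.22290, 2.24376, 2.40073, 2.46703, 2.51176, 2.54754, 2.57116, 2.59136, 2.66398, 2.67680, 2.69338, 2.76849, 2.78284, 2.83502, 2.86893, 2.87388, 2.89291, 2.89676, 2.93877, 2.94441, 2.96343, 3.07488, 3.08629, 3.12755, 3.18322, 3.21077, 3.22068, 3.27579, 3.46250
α = 0.10; lower rank = 40 × 0.050 = 2; upper rank = 40 × 0.950 = 38.
The 2nd smallest replicate is 1.48412; the 38th is 3.22068.

(1.48412, 3.22068)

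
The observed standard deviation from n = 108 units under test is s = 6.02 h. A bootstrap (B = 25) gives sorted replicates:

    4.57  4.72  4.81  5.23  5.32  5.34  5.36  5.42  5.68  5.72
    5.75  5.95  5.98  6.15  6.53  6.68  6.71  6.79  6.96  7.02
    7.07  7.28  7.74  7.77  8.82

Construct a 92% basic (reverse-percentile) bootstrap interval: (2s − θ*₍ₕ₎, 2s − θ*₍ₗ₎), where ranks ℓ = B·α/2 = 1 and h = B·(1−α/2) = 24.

Percentile endpoints at ranks 1 and 24: θ*₍1₎ = 4.57, θ*₍24₎ = 7.77.
Basic interval reflects these around s:
  lower = 2 × 6.02 − 7.77 = 4.27
  upper = 2 × 6.02 − 4.57 = 7.47

(4.27, 7.47)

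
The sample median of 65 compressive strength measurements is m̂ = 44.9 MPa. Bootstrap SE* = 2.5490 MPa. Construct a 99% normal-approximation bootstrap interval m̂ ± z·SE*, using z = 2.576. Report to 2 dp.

(38.33, 51.47)

Margin = 2.576 × 2.5490 = 6.566
Interval: 44.9 ± 6.566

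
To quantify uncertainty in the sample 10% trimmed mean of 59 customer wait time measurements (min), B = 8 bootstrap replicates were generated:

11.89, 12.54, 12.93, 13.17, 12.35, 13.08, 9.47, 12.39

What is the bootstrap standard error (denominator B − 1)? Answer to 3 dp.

Bootstrap SE is the standard deviation of the 8 replicate 10% trimmed means.
Mean of replicates: (11.89 + 12.54 + 12.93 + 13.17 + 12.35 + 13.08 + 9.47 + 12.39) / 8 = 97.8200 / 8 = 12.2275
Sum of squared deviations: (−0.3375)² + (+0.3125)² + (+0.7025)² + (+0.9425)² + (+0.1225)² + (+0.8525)² + (−2.7575)² + (+0.1625)² = 9.9653
Variance = 9.9653 / 7 = 1.4236
SE* = √1.4236

SE* = 1.193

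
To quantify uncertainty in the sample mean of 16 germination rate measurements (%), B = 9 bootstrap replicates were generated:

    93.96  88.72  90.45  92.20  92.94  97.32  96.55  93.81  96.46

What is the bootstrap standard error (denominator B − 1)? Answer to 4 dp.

SE* = 2.8945

Bootstrap SE is the standard deviation of the 9 replicate means.
Mean of replicates: (93.96 + 88.72 + 90.45 + 92.20 + 92.94 + 97.32 + 96.55 + 93.81 + 96.46) / 9 = 842.41000 / 9 = 93.60111
Sum of squared deviations: (+0.35889)² + (−4.88111)² + (−3.15111)² + (−1.40111)² + (−0.66111)² + (+3.71889)² + (+2.94889)² + (+0.20889)² + (+2.85889)² = 67.02669
Variance = 67.02669 / 8 = 8.37834
SE* = √8.37834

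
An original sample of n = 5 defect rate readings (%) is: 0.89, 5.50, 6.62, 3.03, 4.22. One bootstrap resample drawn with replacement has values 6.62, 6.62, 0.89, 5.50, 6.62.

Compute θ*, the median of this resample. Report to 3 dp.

Sorted: 0.89, 5.50, 6.62, 6.62, 6.62
Median = middle value = 6.620

θ* = 6.620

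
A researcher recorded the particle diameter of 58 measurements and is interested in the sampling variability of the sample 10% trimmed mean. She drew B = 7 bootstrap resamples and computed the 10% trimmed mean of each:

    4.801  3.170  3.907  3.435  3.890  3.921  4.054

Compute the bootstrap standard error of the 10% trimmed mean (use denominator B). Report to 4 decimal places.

SE* = 0.4756

Bootstrap SE is the standard deviation of the 7 replicate 10% trimmed means.
Mean of replicates: (4.801 + 3.170 + 3.907 + 3.435 + 3.890 + 3.921 + 4.054) / 7 = 27.17800 / 7 = 3.88257
Sum of squared deviations: (+0.91843)² + (−0.71257)² + (+0.02443)² + (−0.44757)² + (+0.00743)² + (+0.03843)² + (+0.17143)² = 1.58311
Variance = 1.58311 / 7 = 0.22616
SE* = √0.22616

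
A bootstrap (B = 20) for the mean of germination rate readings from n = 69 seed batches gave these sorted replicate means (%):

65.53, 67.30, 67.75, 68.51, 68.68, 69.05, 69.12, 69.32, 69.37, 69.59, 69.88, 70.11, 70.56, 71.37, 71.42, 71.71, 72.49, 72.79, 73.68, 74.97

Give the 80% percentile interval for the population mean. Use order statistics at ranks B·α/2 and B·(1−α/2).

(67.30, 72.79)

α = 0.20; lower rank = 20 × 0.100 = 2; upper rank = 20 × 0.900 = 18.
The 2nd smallest replicate is 67.30; the 18th is 72.79.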